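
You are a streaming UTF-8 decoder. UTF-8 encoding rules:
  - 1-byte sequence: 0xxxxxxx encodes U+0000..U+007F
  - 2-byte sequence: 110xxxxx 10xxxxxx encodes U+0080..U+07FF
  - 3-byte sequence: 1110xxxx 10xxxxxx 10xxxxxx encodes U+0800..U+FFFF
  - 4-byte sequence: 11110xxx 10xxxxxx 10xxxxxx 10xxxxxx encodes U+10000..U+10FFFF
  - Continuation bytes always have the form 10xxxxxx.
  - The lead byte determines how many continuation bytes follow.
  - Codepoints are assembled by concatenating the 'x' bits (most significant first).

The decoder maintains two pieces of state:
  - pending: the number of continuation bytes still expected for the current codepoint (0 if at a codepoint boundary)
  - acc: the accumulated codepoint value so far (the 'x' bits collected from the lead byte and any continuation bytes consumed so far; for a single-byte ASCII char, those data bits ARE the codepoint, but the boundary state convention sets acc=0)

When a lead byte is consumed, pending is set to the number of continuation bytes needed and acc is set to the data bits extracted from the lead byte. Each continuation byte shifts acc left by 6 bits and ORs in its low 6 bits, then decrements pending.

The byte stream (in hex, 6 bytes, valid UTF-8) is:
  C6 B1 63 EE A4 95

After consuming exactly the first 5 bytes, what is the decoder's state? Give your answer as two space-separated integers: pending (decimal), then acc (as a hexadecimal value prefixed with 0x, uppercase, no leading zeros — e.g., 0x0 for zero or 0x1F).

Byte[0]=C6: 2-byte lead. pending=1, acc=0x6
Byte[1]=B1: continuation. acc=(acc<<6)|0x31=0x1B1, pending=0
Byte[2]=63: 1-byte. pending=0, acc=0x0
Byte[3]=EE: 3-byte lead. pending=2, acc=0xE
Byte[4]=A4: continuation. acc=(acc<<6)|0x24=0x3A4, pending=1

Answer: 1 0x3A4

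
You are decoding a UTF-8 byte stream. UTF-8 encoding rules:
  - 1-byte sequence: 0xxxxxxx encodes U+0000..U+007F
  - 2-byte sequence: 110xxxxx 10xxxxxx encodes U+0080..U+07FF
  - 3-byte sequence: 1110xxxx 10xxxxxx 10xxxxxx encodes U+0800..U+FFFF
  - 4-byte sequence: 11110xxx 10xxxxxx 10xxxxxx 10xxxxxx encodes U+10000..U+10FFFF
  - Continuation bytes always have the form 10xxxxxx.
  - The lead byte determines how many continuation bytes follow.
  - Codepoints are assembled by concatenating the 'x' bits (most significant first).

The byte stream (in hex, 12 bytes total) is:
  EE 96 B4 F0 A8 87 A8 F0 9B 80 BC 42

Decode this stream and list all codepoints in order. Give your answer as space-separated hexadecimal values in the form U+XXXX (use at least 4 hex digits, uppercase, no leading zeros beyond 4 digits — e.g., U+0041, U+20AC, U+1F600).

Answer: U+E5B4 U+281E8 U+1B03C U+0042

Derivation:
Byte[0]=EE: 3-byte lead, need 2 cont bytes. acc=0xE
Byte[1]=96: continuation. acc=(acc<<6)|0x16=0x396
Byte[2]=B4: continuation. acc=(acc<<6)|0x34=0xE5B4
Completed: cp=U+E5B4 (starts at byte 0)
Byte[3]=F0: 4-byte lead, need 3 cont bytes. acc=0x0
Byte[4]=A8: continuation. acc=(acc<<6)|0x28=0x28
Byte[5]=87: continuation. acc=(acc<<6)|0x07=0xA07
Byte[6]=A8: continuation. acc=(acc<<6)|0x28=0x281E8
Completed: cp=U+281E8 (starts at byte 3)
Byte[7]=F0: 4-byte lead, need 3 cont bytes. acc=0x0
Byte[8]=9B: continuation. acc=(acc<<6)|0x1B=0x1B
Byte[9]=80: continuation. acc=(acc<<6)|0x00=0x6C0
Byte[10]=BC: continuation. acc=(acc<<6)|0x3C=0x1B03C
Completed: cp=U+1B03C (starts at byte 7)
Byte[11]=42: 1-byte ASCII. cp=U+0042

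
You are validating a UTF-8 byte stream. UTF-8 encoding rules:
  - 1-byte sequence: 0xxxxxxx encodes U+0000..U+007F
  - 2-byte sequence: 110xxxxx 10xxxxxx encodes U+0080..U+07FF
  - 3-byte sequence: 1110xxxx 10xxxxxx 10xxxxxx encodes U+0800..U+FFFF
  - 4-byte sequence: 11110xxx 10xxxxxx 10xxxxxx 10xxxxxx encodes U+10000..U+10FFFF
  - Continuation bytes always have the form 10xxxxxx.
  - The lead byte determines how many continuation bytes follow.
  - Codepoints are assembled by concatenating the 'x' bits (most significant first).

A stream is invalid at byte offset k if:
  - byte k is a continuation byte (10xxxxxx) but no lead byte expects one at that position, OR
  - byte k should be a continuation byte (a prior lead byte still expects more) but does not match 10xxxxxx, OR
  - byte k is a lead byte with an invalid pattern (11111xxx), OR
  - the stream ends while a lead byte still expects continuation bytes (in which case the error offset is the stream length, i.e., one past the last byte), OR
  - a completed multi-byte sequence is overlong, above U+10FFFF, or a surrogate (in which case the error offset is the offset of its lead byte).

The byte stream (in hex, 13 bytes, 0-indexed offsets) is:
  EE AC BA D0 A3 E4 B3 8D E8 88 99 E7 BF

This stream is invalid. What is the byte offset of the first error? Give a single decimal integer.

Byte[0]=EE: 3-byte lead, need 2 cont bytes. acc=0xE
Byte[1]=AC: continuation. acc=(acc<<6)|0x2C=0x3AC
Byte[2]=BA: continuation. acc=(acc<<6)|0x3A=0xEB3A
Completed: cp=U+EB3A (starts at byte 0)
Byte[3]=D0: 2-byte lead, need 1 cont bytes. acc=0x10
Byte[4]=A3: continuation. acc=(acc<<6)|0x23=0x423
Completed: cp=U+0423 (starts at byte 3)
Byte[5]=E4: 3-byte lead, need 2 cont bytes. acc=0x4
Byte[6]=B3: continuation. acc=(acc<<6)|0x33=0x133
Byte[7]=8D: continuation. acc=(acc<<6)|0x0D=0x4CCD
Completed: cp=U+4CCD (starts at byte 5)
Byte[8]=E8: 3-byte lead, need 2 cont bytes. acc=0x8
Byte[9]=88: continuation. acc=(acc<<6)|0x08=0x208
Byte[10]=99: continuation. acc=(acc<<6)|0x19=0x8219
Completed: cp=U+8219 (starts at byte 8)
Byte[11]=E7: 3-byte lead, need 2 cont bytes. acc=0x7
Byte[12]=BF: continuation. acc=(acc<<6)|0x3F=0x1FF
Byte[13]: stream ended, expected continuation. INVALID

Answer: 13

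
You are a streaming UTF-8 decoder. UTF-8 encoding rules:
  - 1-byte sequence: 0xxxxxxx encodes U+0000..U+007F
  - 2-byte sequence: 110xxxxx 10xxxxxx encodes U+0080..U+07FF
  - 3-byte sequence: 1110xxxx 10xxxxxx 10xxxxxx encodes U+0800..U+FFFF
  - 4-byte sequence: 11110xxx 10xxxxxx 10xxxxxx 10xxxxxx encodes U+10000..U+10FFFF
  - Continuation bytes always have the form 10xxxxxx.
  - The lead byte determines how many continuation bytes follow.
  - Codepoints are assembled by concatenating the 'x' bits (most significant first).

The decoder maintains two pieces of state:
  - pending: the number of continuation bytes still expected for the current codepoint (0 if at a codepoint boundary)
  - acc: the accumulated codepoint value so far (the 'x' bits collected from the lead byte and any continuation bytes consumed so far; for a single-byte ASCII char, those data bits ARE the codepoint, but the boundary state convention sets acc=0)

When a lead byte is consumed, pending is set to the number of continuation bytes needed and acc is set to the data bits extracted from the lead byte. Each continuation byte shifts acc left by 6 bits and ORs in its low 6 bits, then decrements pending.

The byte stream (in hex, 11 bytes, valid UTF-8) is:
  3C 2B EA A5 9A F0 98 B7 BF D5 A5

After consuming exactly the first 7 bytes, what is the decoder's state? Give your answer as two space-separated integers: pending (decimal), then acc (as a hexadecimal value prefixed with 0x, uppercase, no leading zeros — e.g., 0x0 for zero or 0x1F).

Answer: 2 0x18

Derivation:
Byte[0]=3C: 1-byte. pending=0, acc=0x0
Byte[1]=2B: 1-byte. pending=0, acc=0x0
Byte[2]=EA: 3-byte lead. pending=2, acc=0xA
Byte[3]=A5: continuation. acc=(acc<<6)|0x25=0x2A5, pending=1
Byte[4]=9A: continuation. acc=(acc<<6)|0x1A=0xA95A, pending=0
Byte[5]=F0: 4-byte lead. pending=3, acc=0x0
Byte[6]=98: continuation. acc=(acc<<6)|0x18=0x18, pending=2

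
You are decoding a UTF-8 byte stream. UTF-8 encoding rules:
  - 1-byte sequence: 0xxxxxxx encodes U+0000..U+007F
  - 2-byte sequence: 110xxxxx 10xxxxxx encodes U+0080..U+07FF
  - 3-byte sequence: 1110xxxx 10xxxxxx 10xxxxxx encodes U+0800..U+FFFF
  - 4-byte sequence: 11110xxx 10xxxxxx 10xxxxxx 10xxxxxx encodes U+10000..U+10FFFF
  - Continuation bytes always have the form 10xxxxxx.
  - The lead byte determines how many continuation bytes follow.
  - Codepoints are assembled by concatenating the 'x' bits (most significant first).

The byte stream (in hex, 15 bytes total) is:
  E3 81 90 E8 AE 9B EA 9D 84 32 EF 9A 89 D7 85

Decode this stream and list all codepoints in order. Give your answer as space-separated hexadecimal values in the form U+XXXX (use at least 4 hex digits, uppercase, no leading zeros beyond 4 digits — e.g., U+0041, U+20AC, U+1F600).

Answer: U+3050 U+8B9B U+A744 U+0032 U+F689 U+05C5

Derivation:
Byte[0]=E3: 3-byte lead, need 2 cont bytes. acc=0x3
Byte[1]=81: continuation. acc=(acc<<6)|0x01=0xC1
Byte[2]=90: continuation. acc=(acc<<6)|0x10=0x3050
Completed: cp=U+3050 (starts at byte 0)
Byte[3]=E8: 3-byte lead, need 2 cont bytes. acc=0x8
Byte[4]=AE: continuation. acc=(acc<<6)|0x2E=0x22E
Byte[5]=9B: continuation. acc=(acc<<6)|0x1B=0x8B9B
Completed: cp=U+8B9B (starts at byte 3)
Byte[6]=EA: 3-byte lead, need 2 cont bytes. acc=0xA
Byte[7]=9D: continuation. acc=(acc<<6)|0x1D=0x29D
Byte[8]=84: continuation. acc=(acc<<6)|0x04=0xA744
Completed: cp=U+A744 (starts at byte 6)
Byte[9]=32: 1-byte ASCII. cp=U+0032
Byte[10]=EF: 3-byte lead, need 2 cont bytes. acc=0xF
Byte[11]=9A: continuation. acc=(acc<<6)|0x1A=0x3DA
Byte[12]=89: continuation. acc=(acc<<6)|0x09=0xF689
Completed: cp=U+F689 (starts at byte 10)
Byte[13]=D7: 2-byte lead, need 1 cont bytes. acc=0x17
Byte[14]=85: continuation. acc=(acc<<6)|0x05=0x5C5
Completed: cp=U+05C5 (starts at byte 13)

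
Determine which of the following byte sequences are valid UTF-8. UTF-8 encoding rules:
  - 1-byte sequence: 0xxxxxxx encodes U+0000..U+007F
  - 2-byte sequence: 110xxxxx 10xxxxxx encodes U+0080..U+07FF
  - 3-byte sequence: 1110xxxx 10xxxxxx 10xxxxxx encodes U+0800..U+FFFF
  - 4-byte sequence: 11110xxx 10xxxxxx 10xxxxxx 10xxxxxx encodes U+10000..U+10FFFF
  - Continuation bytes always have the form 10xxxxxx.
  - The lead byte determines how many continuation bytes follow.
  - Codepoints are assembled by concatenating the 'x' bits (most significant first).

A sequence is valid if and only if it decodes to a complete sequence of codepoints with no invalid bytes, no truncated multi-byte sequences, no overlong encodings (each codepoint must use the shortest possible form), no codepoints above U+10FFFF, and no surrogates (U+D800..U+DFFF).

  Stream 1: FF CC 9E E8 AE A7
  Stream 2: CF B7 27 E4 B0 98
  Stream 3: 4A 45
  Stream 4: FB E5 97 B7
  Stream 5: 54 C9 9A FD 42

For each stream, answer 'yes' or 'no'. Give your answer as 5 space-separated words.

Answer: no yes yes no no

Derivation:
Stream 1: error at byte offset 0. INVALID
Stream 2: decodes cleanly. VALID
Stream 3: decodes cleanly. VALID
Stream 4: error at byte offset 0. INVALID
Stream 5: error at byte offset 3. INVALID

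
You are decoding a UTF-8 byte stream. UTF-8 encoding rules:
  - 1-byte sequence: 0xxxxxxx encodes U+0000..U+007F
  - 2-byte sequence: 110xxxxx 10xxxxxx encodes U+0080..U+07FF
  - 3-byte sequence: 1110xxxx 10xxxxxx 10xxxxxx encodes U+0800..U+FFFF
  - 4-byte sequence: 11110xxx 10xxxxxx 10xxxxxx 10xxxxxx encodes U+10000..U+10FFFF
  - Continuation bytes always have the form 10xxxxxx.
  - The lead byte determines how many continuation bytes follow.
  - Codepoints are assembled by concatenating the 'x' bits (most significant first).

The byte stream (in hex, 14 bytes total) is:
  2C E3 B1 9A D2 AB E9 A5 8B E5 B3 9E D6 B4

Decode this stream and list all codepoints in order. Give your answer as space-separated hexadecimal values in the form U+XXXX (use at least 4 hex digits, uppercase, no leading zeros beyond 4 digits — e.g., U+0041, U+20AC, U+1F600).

Answer: U+002C U+3C5A U+04AB U+994B U+5CDE U+05B4

Derivation:
Byte[0]=2C: 1-byte ASCII. cp=U+002C
Byte[1]=E3: 3-byte lead, need 2 cont bytes. acc=0x3
Byte[2]=B1: continuation. acc=(acc<<6)|0x31=0xF1
Byte[3]=9A: continuation. acc=(acc<<6)|0x1A=0x3C5A
Completed: cp=U+3C5A (starts at byte 1)
Byte[4]=D2: 2-byte lead, need 1 cont bytes. acc=0x12
Byte[5]=AB: continuation. acc=(acc<<6)|0x2B=0x4AB
Completed: cp=U+04AB (starts at byte 4)
Byte[6]=E9: 3-byte lead, need 2 cont bytes. acc=0x9
Byte[7]=A5: continuation. acc=(acc<<6)|0x25=0x265
Byte[8]=8B: continuation. acc=(acc<<6)|0x0B=0x994B
Completed: cp=U+994B (starts at byte 6)
Byte[9]=E5: 3-byte lead, need 2 cont bytes. acc=0x5
Byte[10]=B3: continuation. acc=(acc<<6)|0x33=0x173
Byte[11]=9E: continuation. acc=(acc<<6)|0x1E=0x5CDE
Completed: cp=U+5CDE (starts at byte 9)
Byte[12]=D6: 2-byte lead, need 1 cont bytes. acc=0x16
Byte[13]=B4: continuation. acc=(acc<<6)|0x34=0x5B4
Completed: cp=U+05B4 (starts at byte 12)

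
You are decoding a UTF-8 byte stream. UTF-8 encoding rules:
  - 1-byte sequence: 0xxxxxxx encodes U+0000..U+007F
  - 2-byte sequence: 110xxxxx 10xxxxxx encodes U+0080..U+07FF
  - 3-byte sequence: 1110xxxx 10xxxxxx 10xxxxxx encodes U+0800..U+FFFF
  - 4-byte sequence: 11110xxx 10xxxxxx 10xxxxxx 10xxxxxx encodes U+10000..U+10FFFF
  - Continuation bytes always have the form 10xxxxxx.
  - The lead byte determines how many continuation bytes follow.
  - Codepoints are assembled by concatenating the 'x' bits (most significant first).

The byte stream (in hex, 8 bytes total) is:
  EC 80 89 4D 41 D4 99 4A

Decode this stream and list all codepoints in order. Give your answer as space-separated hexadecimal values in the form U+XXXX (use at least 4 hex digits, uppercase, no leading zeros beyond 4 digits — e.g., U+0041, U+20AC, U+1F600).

Byte[0]=EC: 3-byte lead, need 2 cont bytes. acc=0xC
Byte[1]=80: continuation. acc=(acc<<6)|0x00=0x300
Byte[2]=89: continuation. acc=(acc<<6)|0x09=0xC009
Completed: cp=U+C009 (starts at byte 0)
Byte[3]=4D: 1-byte ASCII. cp=U+004D
Byte[4]=41: 1-byte ASCII. cp=U+0041
Byte[5]=D4: 2-byte lead, need 1 cont bytes. acc=0x14
Byte[6]=99: continuation. acc=(acc<<6)|0x19=0x519
Completed: cp=U+0519 (starts at byte 5)
Byte[7]=4A: 1-byte ASCII. cp=U+004A

Answer: U+C009 U+004D U+0041 U+0519 U+004A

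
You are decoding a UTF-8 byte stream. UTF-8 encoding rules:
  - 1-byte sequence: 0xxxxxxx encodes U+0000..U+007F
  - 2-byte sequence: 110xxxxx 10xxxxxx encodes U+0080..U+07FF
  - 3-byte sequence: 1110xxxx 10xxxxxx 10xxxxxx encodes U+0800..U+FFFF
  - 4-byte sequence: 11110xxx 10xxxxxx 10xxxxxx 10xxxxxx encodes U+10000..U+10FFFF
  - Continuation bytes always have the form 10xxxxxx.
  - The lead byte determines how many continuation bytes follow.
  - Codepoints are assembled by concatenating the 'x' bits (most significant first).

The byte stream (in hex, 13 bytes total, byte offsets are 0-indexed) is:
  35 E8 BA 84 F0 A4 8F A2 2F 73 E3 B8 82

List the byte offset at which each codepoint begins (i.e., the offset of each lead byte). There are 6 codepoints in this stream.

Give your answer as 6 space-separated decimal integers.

Byte[0]=35: 1-byte ASCII. cp=U+0035
Byte[1]=E8: 3-byte lead, need 2 cont bytes. acc=0x8
Byte[2]=BA: continuation. acc=(acc<<6)|0x3A=0x23A
Byte[3]=84: continuation. acc=(acc<<6)|0x04=0x8E84
Completed: cp=U+8E84 (starts at byte 1)
Byte[4]=F0: 4-byte lead, need 3 cont bytes. acc=0x0
Byte[5]=A4: continuation. acc=(acc<<6)|0x24=0x24
Byte[6]=8F: continuation. acc=(acc<<6)|0x0F=0x90F
Byte[7]=A2: continuation. acc=(acc<<6)|0x22=0x243E2
Completed: cp=U+243E2 (starts at byte 4)
Byte[8]=2F: 1-byte ASCII. cp=U+002F
Byte[9]=73: 1-byte ASCII. cp=U+0073
Byte[10]=E3: 3-byte lead, need 2 cont bytes. acc=0x3
Byte[11]=B8: continuation. acc=(acc<<6)|0x38=0xF8
Byte[12]=82: continuation. acc=(acc<<6)|0x02=0x3E02
Completed: cp=U+3E02 (starts at byte 10)

Answer: 0 1 4 8 9 10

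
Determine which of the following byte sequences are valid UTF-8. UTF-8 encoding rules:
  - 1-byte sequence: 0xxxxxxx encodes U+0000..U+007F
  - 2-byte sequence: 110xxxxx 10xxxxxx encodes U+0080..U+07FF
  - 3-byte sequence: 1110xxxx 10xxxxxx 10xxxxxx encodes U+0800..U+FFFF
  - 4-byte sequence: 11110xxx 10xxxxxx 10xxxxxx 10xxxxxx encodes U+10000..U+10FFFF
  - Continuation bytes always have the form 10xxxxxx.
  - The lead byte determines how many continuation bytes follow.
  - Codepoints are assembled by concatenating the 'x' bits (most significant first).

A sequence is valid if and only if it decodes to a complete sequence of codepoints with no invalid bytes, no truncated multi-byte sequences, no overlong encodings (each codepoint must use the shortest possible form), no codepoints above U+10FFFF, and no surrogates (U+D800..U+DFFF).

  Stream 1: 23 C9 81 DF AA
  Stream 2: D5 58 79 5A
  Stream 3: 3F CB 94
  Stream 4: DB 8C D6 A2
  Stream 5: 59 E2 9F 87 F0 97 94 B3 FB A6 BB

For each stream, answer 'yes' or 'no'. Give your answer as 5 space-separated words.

Stream 1: decodes cleanly. VALID
Stream 2: error at byte offset 1. INVALID
Stream 3: decodes cleanly. VALID
Stream 4: decodes cleanly. VALID
Stream 5: error at byte offset 8. INVALID

Answer: yes no yes yes no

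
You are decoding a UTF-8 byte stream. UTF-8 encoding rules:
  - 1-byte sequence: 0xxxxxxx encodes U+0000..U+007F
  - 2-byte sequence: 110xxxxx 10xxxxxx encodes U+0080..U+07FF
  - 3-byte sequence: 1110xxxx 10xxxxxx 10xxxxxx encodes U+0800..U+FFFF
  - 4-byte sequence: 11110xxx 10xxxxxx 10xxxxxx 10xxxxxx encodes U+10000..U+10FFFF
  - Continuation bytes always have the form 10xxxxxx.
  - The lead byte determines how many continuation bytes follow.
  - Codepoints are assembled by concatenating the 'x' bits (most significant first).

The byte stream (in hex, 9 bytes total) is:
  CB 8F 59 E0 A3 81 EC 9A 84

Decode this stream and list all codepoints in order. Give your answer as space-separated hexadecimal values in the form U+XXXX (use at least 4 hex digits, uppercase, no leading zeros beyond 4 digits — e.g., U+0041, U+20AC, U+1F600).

Byte[0]=CB: 2-byte lead, need 1 cont bytes. acc=0xB
Byte[1]=8F: continuation. acc=(acc<<6)|0x0F=0x2CF
Completed: cp=U+02CF (starts at byte 0)
Byte[2]=59: 1-byte ASCII. cp=U+0059
Byte[3]=E0: 3-byte lead, need 2 cont bytes. acc=0x0
Byte[4]=A3: continuation. acc=(acc<<6)|0x23=0x23
Byte[5]=81: continuation. acc=(acc<<6)|0x01=0x8C1
Completed: cp=U+08C1 (starts at byte 3)
Byte[6]=EC: 3-byte lead, need 2 cont bytes. acc=0xC
Byte[7]=9A: continuation. acc=(acc<<6)|0x1A=0x31A
Byte[8]=84: continuation. acc=(acc<<6)|0x04=0xC684
Completed: cp=U+C684 (starts at byte 6)

Answer: U+02CF U+0059 U+08C1 U+C684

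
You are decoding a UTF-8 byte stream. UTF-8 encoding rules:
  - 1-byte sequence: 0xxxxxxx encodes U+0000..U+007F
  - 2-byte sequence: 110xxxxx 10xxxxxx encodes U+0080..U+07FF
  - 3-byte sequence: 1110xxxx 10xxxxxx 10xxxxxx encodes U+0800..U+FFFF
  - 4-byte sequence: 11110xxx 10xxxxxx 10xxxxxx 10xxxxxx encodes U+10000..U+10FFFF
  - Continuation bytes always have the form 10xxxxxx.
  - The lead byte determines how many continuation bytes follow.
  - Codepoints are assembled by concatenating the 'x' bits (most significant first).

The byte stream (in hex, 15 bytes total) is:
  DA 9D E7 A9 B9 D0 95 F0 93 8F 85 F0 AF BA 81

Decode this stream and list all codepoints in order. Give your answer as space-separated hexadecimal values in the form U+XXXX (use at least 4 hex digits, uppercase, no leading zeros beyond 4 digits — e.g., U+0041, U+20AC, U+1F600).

Byte[0]=DA: 2-byte lead, need 1 cont bytes. acc=0x1A
Byte[1]=9D: continuation. acc=(acc<<6)|0x1D=0x69D
Completed: cp=U+069D (starts at byte 0)
Byte[2]=E7: 3-byte lead, need 2 cont bytes. acc=0x7
Byte[3]=A9: continuation. acc=(acc<<6)|0x29=0x1E9
Byte[4]=B9: continuation. acc=(acc<<6)|0x39=0x7A79
Completed: cp=U+7A79 (starts at byte 2)
Byte[5]=D0: 2-byte lead, need 1 cont bytes. acc=0x10
Byte[6]=95: continuation. acc=(acc<<6)|0x15=0x415
Completed: cp=U+0415 (starts at byte 5)
Byte[7]=F0: 4-byte lead, need 3 cont bytes. acc=0x0
Byte[8]=93: continuation. acc=(acc<<6)|0x13=0x13
Byte[9]=8F: continuation. acc=(acc<<6)|0x0F=0x4CF
Byte[10]=85: continuation. acc=(acc<<6)|0x05=0x133C5
Completed: cp=U+133C5 (starts at byte 7)
Byte[11]=F0: 4-byte lead, need 3 cont bytes. acc=0x0
Byte[12]=AF: continuation. acc=(acc<<6)|0x2F=0x2F
Byte[13]=BA: continuation. acc=(acc<<6)|0x3A=0xBFA
Byte[14]=81: continuation. acc=(acc<<6)|0x01=0x2FE81
Completed: cp=U+2FE81 (starts at byte 11)

Answer: U+069D U+7A79 U+0415 U+133C5 U+2FE81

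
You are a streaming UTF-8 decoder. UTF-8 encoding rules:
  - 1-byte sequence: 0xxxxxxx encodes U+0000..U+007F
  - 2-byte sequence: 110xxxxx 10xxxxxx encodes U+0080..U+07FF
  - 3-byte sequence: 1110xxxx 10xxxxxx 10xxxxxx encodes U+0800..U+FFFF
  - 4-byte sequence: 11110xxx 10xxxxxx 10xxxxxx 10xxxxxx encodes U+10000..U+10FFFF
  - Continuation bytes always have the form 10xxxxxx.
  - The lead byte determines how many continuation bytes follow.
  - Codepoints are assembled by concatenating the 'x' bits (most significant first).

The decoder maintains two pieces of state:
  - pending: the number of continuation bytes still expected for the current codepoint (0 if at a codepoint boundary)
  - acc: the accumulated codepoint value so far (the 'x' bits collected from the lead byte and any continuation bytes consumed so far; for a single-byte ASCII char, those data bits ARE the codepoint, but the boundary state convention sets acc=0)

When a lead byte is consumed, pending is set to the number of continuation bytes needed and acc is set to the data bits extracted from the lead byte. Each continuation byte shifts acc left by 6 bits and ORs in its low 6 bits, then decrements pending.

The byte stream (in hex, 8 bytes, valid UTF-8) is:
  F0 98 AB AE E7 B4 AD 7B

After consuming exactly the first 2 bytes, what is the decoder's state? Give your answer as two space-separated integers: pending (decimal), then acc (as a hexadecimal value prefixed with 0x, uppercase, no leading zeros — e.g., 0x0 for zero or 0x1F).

Byte[0]=F0: 4-byte lead. pending=3, acc=0x0
Byte[1]=98: continuation. acc=(acc<<6)|0x18=0x18, pending=2

Answer: 2 0x18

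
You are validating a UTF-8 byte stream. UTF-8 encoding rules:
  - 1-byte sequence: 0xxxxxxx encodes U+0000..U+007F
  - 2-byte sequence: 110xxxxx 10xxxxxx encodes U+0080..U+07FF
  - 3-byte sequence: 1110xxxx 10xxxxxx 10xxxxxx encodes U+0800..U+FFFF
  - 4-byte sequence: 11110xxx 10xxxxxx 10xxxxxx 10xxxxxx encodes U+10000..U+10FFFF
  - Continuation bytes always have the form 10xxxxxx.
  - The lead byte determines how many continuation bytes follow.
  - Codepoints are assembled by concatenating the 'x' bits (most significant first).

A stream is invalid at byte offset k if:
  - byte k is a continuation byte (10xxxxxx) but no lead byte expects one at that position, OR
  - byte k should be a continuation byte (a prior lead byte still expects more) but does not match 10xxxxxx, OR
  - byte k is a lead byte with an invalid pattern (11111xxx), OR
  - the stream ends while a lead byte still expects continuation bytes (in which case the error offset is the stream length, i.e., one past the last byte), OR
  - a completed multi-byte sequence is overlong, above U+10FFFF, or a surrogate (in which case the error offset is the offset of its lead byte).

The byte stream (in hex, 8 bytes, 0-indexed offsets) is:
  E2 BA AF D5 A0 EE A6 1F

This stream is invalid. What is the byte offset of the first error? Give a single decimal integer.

Byte[0]=E2: 3-byte lead, need 2 cont bytes. acc=0x2
Byte[1]=BA: continuation. acc=(acc<<6)|0x3A=0xBA
Byte[2]=AF: continuation. acc=(acc<<6)|0x2F=0x2EAF
Completed: cp=U+2EAF (starts at byte 0)
Byte[3]=D5: 2-byte lead, need 1 cont bytes. acc=0x15
Byte[4]=A0: continuation. acc=(acc<<6)|0x20=0x560
Completed: cp=U+0560 (starts at byte 3)
Byte[5]=EE: 3-byte lead, need 2 cont bytes. acc=0xE
Byte[6]=A6: continuation. acc=(acc<<6)|0x26=0x3A6
Byte[7]=1F: expected 10xxxxxx continuation. INVALID

Answer: 7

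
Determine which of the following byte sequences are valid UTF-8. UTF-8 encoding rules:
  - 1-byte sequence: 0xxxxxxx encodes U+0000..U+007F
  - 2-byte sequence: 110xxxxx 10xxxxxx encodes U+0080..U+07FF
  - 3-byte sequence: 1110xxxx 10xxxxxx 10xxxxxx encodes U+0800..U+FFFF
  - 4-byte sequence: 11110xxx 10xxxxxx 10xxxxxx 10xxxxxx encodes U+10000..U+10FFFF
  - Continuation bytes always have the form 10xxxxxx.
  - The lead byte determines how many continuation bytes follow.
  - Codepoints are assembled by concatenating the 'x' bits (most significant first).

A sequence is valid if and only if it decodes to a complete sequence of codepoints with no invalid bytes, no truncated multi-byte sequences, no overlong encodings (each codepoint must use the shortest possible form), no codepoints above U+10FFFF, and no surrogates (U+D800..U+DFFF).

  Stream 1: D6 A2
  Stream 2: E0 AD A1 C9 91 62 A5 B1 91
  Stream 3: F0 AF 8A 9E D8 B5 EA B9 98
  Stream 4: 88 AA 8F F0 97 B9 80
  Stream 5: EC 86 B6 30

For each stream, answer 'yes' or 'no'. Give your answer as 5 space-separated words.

Answer: yes no yes no yes

Derivation:
Stream 1: decodes cleanly. VALID
Stream 2: error at byte offset 6. INVALID
Stream 3: decodes cleanly. VALID
Stream 4: error at byte offset 0. INVALID
Stream 5: decodes cleanly. VALID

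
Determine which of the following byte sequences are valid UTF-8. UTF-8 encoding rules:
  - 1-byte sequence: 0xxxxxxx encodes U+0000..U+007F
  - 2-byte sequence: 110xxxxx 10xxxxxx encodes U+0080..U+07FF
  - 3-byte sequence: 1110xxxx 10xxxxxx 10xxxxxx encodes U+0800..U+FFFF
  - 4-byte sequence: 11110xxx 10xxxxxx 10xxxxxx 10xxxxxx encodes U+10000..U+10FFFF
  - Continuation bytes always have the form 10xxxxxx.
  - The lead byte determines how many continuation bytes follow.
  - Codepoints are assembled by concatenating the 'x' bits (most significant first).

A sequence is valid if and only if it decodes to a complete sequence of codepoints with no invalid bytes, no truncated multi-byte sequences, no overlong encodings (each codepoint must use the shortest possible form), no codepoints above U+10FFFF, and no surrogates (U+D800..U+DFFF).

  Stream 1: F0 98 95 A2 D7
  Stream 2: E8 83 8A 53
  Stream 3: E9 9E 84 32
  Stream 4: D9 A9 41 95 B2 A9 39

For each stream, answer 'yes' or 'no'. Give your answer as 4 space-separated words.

Stream 1: error at byte offset 5. INVALID
Stream 2: decodes cleanly. VALID
Stream 3: decodes cleanly. VALID
Stream 4: error at byte offset 3. INVALID

Answer: no yes yes no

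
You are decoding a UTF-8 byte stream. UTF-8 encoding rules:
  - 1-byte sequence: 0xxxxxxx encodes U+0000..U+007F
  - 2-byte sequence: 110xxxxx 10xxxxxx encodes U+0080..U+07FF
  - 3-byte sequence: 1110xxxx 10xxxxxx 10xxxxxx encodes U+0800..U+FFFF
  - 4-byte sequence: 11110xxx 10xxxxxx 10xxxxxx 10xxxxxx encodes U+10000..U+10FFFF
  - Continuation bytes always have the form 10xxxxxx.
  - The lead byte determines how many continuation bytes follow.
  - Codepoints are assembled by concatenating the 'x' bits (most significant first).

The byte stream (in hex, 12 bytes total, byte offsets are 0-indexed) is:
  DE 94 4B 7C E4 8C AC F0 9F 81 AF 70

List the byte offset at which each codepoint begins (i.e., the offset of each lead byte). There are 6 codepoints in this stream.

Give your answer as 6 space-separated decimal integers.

Answer: 0 2 3 4 7 11

Derivation:
Byte[0]=DE: 2-byte lead, need 1 cont bytes. acc=0x1E
Byte[1]=94: continuation. acc=(acc<<6)|0x14=0x794
Completed: cp=U+0794 (starts at byte 0)
Byte[2]=4B: 1-byte ASCII. cp=U+004B
Byte[3]=7C: 1-byte ASCII. cp=U+007C
Byte[4]=E4: 3-byte lead, need 2 cont bytes. acc=0x4
Byte[5]=8C: continuation. acc=(acc<<6)|0x0C=0x10C
Byte[6]=AC: continuation. acc=(acc<<6)|0x2C=0x432C
Completed: cp=U+432C (starts at byte 4)
Byte[7]=F0: 4-byte lead, need 3 cont bytes. acc=0x0
Byte[8]=9F: continuation. acc=(acc<<6)|0x1F=0x1F
Byte[9]=81: continuation. acc=(acc<<6)|0x01=0x7C1
Byte[10]=AF: continuation. acc=(acc<<6)|0x2F=0x1F06F
Completed: cp=U+1F06F (starts at byte 7)
Byte[11]=70: 1-byte ASCII. cp=U+0070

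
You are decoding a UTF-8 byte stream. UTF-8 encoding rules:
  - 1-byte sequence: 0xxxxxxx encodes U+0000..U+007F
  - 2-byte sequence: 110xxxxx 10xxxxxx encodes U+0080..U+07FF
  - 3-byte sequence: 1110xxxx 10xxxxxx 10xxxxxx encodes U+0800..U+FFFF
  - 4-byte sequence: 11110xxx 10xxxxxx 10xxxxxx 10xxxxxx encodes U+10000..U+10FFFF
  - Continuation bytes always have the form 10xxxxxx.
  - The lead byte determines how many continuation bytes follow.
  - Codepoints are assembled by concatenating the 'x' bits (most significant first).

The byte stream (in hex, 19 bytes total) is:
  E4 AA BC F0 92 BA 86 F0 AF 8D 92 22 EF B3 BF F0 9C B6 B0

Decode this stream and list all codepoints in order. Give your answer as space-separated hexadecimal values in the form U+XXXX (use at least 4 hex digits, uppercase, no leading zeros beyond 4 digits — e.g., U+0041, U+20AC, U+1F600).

Answer: U+4ABC U+12E86 U+2F352 U+0022 U+FCFF U+1CDB0

Derivation:
Byte[0]=E4: 3-byte lead, need 2 cont bytes. acc=0x4
Byte[1]=AA: continuation. acc=(acc<<6)|0x2A=0x12A
Byte[2]=BC: continuation. acc=(acc<<6)|0x3C=0x4ABC
Completed: cp=U+4ABC (starts at byte 0)
Byte[3]=F0: 4-byte lead, need 3 cont bytes. acc=0x0
Byte[4]=92: continuation. acc=(acc<<6)|0x12=0x12
Byte[5]=BA: continuation. acc=(acc<<6)|0x3A=0x4BA
Byte[6]=86: continuation. acc=(acc<<6)|0x06=0x12E86
Completed: cp=U+12E86 (starts at byte 3)
Byte[7]=F0: 4-byte lead, need 3 cont bytes. acc=0x0
Byte[8]=AF: continuation. acc=(acc<<6)|0x2F=0x2F
Byte[9]=8D: continuation. acc=(acc<<6)|0x0D=0xBCD
Byte[10]=92: continuation. acc=(acc<<6)|0x12=0x2F352
Completed: cp=U+2F352 (starts at byte 7)
Byte[11]=22: 1-byte ASCII. cp=U+0022
Byte[12]=EF: 3-byte lead, need 2 cont bytes. acc=0xF
Byte[13]=B3: continuation. acc=(acc<<6)|0x33=0x3F3
Byte[14]=BF: continuation. acc=(acc<<6)|0x3F=0xFCFF
Completed: cp=U+FCFF (starts at byte 12)
Byte[15]=F0: 4-byte lead, need 3 cont bytes. acc=0x0
Byte[16]=9C: continuation. acc=(acc<<6)|0x1C=0x1C
Byte[17]=B6: continuation. acc=(acc<<6)|0x36=0x736
Byte[18]=B0: continuation. acc=(acc<<6)|0x30=0x1CDB0
Completed: cp=U+1CDB0 (starts at byte 15)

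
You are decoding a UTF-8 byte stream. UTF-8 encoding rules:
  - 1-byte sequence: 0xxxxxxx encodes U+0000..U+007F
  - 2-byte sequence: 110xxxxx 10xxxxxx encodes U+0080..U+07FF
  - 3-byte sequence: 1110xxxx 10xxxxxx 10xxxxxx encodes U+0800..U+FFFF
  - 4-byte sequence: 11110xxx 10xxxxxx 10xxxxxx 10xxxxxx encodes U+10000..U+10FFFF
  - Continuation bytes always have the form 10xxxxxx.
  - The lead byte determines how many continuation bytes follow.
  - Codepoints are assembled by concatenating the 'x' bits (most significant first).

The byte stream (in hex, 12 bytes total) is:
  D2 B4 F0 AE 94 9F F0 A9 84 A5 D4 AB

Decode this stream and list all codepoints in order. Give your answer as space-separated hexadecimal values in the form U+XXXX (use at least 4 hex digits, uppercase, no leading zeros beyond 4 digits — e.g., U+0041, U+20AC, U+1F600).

Answer: U+04B4 U+2E51F U+29125 U+052B

Derivation:
Byte[0]=D2: 2-byte lead, need 1 cont bytes. acc=0x12
Byte[1]=B4: continuation. acc=(acc<<6)|0x34=0x4B4
Completed: cp=U+04B4 (starts at byte 0)
Byte[2]=F0: 4-byte lead, need 3 cont bytes. acc=0x0
Byte[3]=AE: continuation. acc=(acc<<6)|0x2E=0x2E
Byte[4]=94: continuation. acc=(acc<<6)|0x14=0xB94
Byte[5]=9F: continuation. acc=(acc<<6)|0x1F=0x2E51F
Completed: cp=U+2E51F (starts at byte 2)
Byte[6]=F0: 4-byte lead, need 3 cont bytes. acc=0x0
Byte[7]=A9: continuation. acc=(acc<<6)|0x29=0x29
Byte[8]=84: continuation. acc=(acc<<6)|0x04=0xA44
Byte[9]=A5: continuation. acc=(acc<<6)|0x25=0x29125
Completed: cp=U+29125 (starts at byte 6)
Byte[10]=D4: 2-byte lead, need 1 cont bytes. acc=0x14
Byte[11]=AB: continuation. acc=(acc<<6)|0x2B=0x52B
Completed: cp=U+052B (starts at byte 10)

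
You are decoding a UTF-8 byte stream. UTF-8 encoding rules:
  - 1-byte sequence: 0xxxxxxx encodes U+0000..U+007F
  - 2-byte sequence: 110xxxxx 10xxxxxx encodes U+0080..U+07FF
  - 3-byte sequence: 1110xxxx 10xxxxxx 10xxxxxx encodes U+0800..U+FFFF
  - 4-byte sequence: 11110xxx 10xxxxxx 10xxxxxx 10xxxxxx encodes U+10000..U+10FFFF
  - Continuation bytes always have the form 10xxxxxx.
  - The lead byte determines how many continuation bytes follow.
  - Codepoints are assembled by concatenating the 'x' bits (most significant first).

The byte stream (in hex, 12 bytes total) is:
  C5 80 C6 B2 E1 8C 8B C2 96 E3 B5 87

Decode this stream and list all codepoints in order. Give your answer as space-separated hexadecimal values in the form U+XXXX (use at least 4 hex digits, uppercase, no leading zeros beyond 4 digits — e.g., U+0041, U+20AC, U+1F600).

Answer: U+0140 U+01B2 U+130B U+0096 U+3D47

Derivation:
Byte[0]=C5: 2-byte lead, need 1 cont bytes. acc=0x5
Byte[1]=80: continuation. acc=(acc<<6)|0x00=0x140
Completed: cp=U+0140 (starts at byte 0)
Byte[2]=C6: 2-byte lead, need 1 cont bytes. acc=0x6
Byte[3]=B2: continuation. acc=(acc<<6)|0x32=0x1B2
Completed: cp=U+01B2 (starts at byte 2)
Byte[4]=E1: 3-byte lead, need 2 cont bytes. acc=0x1
Byte[5]=8C: continuation. acc=(acc<<6)|0x0C=0x4C
Byte[6]=8B: continuation. acc=(acc<<6)|0x0B=0x130B
Completed: cp=U+130B (starts at byte 4)
Byte[7]=C2: 2-byte lead, need 1 cont bytes. acc=0x2
Byte[8]=96: continuation. acc=(acc<<6)|0x16=0x96
Completed: cp=U+0096 (starts at byte 7)
Byte[9]=E3: 3-byte lead, need 2 cont bytes. acc=0x3
Byte[10]=B5: continuation. acc=(acc<<6)|0x35=0xF5
Byte[11]=87: continuation. acc=(acc<<6)|0x07=0x3D47
Completed: cp=U+3D47 (starts at byte 9)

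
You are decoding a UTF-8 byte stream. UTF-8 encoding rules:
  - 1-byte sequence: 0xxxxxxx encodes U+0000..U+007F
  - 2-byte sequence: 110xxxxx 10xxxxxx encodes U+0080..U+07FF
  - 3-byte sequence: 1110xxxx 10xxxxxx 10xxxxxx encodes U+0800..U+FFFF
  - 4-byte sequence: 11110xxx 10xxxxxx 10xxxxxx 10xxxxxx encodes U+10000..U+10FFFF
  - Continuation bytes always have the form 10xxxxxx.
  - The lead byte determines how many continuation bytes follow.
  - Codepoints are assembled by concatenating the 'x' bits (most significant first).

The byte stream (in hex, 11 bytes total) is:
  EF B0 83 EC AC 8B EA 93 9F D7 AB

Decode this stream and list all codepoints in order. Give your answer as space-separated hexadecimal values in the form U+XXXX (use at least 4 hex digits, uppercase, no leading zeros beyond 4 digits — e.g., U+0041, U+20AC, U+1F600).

Byte[0]=EF: 3-byte lead, need 2 cont bytes. acc=0xF
Byte[1]=B0: continuation. acc=(acc<<6)|0x30=0x3F0
Byte[2]=83: continuation. acc=(acc<<6)|0x03=0xFC03
Completed: cp=U+FC03 (starts at byte 0)
Byte[3]=EC: 3-byte lead, need 2 cont bytes. acc=0xC
Byte[4]=AC: continuation. acc=(acc<<6)|0x2C=0x32C
Byte[5]=8B: continuation. acc=(acc<<6)|0x0B=0xCB0B
Completed: cp=U+CB0B (starts at byte 3)
Byte[6]=EA: 3-byte lead, need 2 cont bytes. acc=0xA
Byte[7]=93: continuation. acc=(acc<<6)|0x13=0x293
Byte[8]=9F: continuation. acc=(acc<<6)|0x1F=0xA4DF
Completed: cp=U+A4DF (starts at byte 6)
Byte[9]=D7: 2-byte lead, need 1 cont bytes. acc=0x17
Byte[10]=AB: continuation. acc=(acc<<6)|0x2B=0x5EB
Completed: cp=U+05EB (starts at byte 9)

Answer: U+FC03 U+CB0B U+A4DF U+05EB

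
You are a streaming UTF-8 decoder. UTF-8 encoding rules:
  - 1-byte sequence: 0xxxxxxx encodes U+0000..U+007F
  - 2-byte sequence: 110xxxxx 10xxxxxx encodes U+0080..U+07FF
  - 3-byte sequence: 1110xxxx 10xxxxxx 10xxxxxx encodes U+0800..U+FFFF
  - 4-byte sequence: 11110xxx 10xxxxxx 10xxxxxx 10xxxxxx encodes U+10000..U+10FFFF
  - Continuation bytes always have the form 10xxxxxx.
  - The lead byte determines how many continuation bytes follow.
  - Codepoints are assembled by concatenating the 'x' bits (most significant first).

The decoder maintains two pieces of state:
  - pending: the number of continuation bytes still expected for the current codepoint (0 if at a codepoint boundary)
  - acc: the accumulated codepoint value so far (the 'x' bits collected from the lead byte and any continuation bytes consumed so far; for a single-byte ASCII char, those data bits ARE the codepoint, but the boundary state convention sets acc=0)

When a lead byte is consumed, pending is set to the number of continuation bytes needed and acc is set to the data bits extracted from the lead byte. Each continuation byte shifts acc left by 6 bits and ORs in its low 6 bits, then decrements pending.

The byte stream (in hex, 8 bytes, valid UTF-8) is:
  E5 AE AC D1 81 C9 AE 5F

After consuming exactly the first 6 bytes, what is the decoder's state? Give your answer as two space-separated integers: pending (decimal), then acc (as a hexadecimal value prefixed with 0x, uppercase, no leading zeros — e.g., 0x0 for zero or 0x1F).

Answer: 1 0x9

Derivation:
Byte[0]=E5: 3-byte lead. pending=2, acc=0x5
Byte[1]=AE: continuation. acc=(acc<<6)|0x2E=0x16E, pending=1
Byte[2]=AC: continuation. acc=(acc<<6)|0x2C=0x5BAC, pending=0
Byte[3]=D1: 2-byte lead. pending=1, acc=0x11
Byte[4]=81: continuation. acc=(acc<<6)|0x01=0x441, pending=0
Byte[5]=C9: 2-byte lead. pending=1, acc=0x9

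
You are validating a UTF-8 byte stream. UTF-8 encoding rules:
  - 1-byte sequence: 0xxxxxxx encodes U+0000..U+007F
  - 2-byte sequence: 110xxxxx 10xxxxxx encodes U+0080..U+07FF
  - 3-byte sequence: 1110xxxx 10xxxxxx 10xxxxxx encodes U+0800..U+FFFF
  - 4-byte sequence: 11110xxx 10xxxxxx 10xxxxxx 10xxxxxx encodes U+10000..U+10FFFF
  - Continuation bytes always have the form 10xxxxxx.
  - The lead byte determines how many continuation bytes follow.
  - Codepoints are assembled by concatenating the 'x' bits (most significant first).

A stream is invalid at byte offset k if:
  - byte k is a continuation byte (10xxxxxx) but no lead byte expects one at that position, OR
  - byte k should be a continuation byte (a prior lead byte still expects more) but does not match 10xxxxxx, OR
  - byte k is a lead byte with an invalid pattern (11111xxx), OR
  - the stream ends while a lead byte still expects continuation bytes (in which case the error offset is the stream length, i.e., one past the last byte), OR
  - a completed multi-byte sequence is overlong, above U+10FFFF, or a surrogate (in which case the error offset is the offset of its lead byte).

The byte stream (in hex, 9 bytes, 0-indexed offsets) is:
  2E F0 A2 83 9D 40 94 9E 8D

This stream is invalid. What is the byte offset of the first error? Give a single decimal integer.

Answer: 6

Derivation:
Byte[0]=2E: 1-byte ASCII. cp=U+002E
Byte[1]=F0: 4-byte lead, need 3 cont bytes. acc=0x0
Byte[2]=A2: continuation. acc=(acc<<6)|0x22=0x22
Byte[3]=83: continuation. acc=(acc<<6)|0x03=0x883
Byte[4]=9D: continuation. acc=(acc<<6)|0x1D=0x220DD
Completed: cp=U+220DD (starts at byte 1)
Byte[5]=40: 1-byte ASCII. cp=U+0040
Byte[6]=94: INVALID lead byte (not 0xxx/110x/1110/11110)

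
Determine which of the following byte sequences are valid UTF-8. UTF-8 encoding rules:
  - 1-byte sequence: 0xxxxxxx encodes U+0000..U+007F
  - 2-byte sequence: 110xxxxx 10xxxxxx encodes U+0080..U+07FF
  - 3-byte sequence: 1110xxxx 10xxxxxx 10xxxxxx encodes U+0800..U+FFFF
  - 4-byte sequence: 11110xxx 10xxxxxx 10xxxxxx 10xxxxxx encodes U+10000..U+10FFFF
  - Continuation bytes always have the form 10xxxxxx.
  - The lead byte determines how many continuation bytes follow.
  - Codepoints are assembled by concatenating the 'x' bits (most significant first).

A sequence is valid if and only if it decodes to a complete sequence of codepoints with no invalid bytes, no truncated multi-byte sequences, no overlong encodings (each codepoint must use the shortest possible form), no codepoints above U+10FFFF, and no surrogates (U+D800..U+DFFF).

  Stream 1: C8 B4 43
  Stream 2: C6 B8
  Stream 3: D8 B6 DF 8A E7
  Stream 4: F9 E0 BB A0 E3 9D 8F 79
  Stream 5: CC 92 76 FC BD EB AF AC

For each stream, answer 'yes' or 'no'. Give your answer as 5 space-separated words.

Stream 1: decodes cleanly. VALID
Stream 2: decodes cleanly. VALID
Stream 3: error at byte offset 5. INVALID
Stream 4: error at byte offset 0. INVALID
Stream 5: error at byte offset 3. INVALID

Answer: yes yes no no no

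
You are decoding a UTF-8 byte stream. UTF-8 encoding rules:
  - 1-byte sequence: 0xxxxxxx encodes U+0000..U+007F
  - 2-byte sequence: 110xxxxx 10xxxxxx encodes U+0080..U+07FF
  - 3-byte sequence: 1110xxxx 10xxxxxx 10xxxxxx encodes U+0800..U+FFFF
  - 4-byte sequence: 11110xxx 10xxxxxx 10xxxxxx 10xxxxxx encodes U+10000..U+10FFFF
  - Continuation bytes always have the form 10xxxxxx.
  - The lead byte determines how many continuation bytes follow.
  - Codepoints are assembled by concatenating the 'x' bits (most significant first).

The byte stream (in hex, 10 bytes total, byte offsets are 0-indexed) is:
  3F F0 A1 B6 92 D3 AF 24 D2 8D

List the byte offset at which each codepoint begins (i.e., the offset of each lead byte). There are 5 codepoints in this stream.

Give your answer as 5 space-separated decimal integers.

Byte[0]=3F: 1-byte ASCII. cp=U+003F
Byte[1]=F0: 4-byte lead, need 3 cont bytes. acc=0x0
Byte[2]=A1: continuation. acc=(acc<<6)|0x21=0x21
Byte[3]=B6: continuation. acc=(acc<<6)|0x36=0x876
Byte[4]=92: continuation. acc=(acc<<6)|0x12=0x21D92
Completed: cp=U+21D92 (starts at byte 1)
Byte[5]=D3: 2-byte lead, need 1 cont bytes. acc=0x13
Byte[6]=AF: continuation. acc=(acc<<6)|0x2F=0x4EF
Completed: cp=U+04EF (starts at byte 5)
Byte[7]=24: 1-byte ASCII. cp=U+0024
Byte[8]=D2: 2-byte lead, need 1 cont bytes. acc=0x12
Byte[9]=8D: continuation. acc=(acc<<6)|0x0D=0x48D
Completed: cp=U+048D (starts at byte 8)

Answer: 0 1 5 7 8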